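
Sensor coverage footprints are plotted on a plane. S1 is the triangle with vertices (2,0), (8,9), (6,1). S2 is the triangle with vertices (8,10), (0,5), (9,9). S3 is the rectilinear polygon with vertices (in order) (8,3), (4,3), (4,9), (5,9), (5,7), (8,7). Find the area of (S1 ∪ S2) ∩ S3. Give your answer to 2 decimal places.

7.48

|S1 ∪ S2| = 21.4342.
|(S1 ∪ S2) ∩ S3| = 7.48.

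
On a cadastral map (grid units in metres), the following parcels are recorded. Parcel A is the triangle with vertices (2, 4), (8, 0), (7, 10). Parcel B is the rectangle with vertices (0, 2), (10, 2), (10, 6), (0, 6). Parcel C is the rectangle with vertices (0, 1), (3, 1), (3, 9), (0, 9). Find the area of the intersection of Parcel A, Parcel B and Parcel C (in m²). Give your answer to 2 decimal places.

The intersection is the polygon with vertices (3,5.2), (3,3.333), (2,4).
By the shoelace formula its area is 0.93.

0.93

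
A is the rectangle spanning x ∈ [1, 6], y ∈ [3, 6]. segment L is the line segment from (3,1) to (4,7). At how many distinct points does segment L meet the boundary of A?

2

The segment meets the boundary at (3.833,6), (3.333,3).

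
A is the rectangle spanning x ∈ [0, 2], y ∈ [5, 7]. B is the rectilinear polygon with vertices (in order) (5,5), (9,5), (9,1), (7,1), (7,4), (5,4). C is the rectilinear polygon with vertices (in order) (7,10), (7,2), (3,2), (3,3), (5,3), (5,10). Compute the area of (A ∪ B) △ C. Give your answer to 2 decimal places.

28.00

|A ∪ B| = 14.
|(A ∪ B) ∩ C| = 2.
|(A ∪ B) △ C| = 14 + 18 − 4 = 28.00.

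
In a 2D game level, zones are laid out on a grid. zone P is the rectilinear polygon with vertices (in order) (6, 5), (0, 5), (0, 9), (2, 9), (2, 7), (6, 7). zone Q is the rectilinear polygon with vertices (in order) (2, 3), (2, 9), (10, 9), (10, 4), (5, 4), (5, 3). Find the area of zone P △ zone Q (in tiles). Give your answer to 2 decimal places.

|zone P| = 16, |zone Q| = 43, |zone P∩zone Q| = 8.
|zone P △ zone Q| = |zone P| + |zone Q| − 2·|zone P∩zone Q| = 16 + 43 − 16 = 43.00.

43.00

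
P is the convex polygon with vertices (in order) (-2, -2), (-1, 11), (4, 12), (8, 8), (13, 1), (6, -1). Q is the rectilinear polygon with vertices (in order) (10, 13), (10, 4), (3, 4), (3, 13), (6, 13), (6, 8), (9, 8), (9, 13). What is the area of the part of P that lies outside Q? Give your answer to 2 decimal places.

101.40

|P| = 136.5, |P∩Q| = 35.1.
|P ∖ Q| = |P| − |P∩Q| = 136.5 − 35.1 = 101.40.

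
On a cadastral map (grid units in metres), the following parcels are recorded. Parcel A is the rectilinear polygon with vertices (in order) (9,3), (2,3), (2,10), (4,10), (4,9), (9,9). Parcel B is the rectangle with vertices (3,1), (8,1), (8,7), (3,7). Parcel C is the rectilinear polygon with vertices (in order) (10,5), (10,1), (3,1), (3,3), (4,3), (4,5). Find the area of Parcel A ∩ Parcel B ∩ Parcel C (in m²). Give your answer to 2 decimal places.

8.00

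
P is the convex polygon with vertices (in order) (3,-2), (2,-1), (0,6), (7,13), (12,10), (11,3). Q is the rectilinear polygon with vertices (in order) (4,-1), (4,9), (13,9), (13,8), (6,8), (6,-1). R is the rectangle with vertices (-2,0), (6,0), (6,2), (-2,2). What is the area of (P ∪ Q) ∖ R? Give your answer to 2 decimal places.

|P ∪ Q| = 111.8268.
|(P ∪ Q) ∩ R| = 9.1429.
|(P ∪ Q) ∖ R| = 111.8268 − 9.1429 = 102.68.

102.68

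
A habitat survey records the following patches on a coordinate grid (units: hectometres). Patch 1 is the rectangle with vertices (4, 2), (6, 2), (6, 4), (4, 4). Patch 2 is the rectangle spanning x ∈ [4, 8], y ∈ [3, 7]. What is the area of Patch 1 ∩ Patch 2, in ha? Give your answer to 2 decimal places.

2.00

|Patch 1∩Patch 2|: x∈[4,6], y∈[3,4] → 2·1 = 2.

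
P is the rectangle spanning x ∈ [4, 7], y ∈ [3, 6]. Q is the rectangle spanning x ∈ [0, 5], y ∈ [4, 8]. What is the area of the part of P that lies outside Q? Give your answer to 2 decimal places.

|P∩Q|: x∈[4,5], y∈[4,6] → 1·2 = 2.
|P| = 9.
|P ∖ Q| = |P| − |P∩Q| = 9 − 2 = 7.00.

7.00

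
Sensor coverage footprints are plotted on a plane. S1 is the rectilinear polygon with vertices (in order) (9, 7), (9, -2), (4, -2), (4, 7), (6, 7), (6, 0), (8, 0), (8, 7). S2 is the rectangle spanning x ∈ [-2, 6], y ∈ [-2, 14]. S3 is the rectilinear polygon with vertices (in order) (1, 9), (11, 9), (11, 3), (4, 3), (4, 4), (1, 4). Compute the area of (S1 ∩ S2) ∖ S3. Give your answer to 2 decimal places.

|S1 ∩ S2| = 18.
|(S1 ∩ S2) ∩ S3| = 8.
|(S1 ∩ S2) ∖ S3| = 18 − 8 = 10.00.

10.00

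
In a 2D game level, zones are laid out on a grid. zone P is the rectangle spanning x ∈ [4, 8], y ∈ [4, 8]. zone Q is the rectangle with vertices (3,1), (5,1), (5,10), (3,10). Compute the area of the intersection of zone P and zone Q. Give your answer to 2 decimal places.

4.00

|zone P∩zone Q|: x∈[4,5], y∈[4,8] → 1·4 = 4.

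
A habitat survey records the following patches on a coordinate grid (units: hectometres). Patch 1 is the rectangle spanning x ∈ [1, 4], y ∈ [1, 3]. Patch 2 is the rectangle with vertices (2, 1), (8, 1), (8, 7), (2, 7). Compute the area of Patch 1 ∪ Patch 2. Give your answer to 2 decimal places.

By inclusion–exclusion:
Individual areas: |Patch 1| = 6, |Patch 2| = 36.
|Patch 1∩Patch 2|: x∈[2,4], y∈[1,3] → 2·2 = 4.
|Patch 1 ∪ Patch 2| = 42 − 4 = 38.00.

38.00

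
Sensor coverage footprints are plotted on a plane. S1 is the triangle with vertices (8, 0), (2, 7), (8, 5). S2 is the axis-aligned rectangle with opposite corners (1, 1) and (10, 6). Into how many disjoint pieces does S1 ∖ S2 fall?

2

S1 ∖ S2 splits into 2 disjoint pieces (area 0.4286, area 1.0714).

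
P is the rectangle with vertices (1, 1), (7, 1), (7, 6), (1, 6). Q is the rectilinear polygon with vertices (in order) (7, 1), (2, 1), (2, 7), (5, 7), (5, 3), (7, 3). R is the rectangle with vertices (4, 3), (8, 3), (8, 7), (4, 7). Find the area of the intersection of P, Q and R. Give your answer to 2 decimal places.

3.00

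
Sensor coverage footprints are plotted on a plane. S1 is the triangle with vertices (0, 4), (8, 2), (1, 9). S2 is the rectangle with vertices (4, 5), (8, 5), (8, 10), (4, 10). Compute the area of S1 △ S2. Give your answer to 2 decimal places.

|S1| = 21, |S2| = 20, |S1∩S2| = 0.5.
|S1 △ S2| = |S1| + |S2| − 2·|S1∩S2| = 21 + 20 − 1 = 40.00.

40.00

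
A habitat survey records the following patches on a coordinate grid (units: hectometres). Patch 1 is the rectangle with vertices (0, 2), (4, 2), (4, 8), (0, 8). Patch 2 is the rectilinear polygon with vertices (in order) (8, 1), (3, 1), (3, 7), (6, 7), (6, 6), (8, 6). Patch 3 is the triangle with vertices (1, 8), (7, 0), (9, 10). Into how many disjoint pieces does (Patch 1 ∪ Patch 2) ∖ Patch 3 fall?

(Patch 1 ∪ Patch 2) ∖ Patch 3 splits into 2 disjoint pieces (area 22.375, area 1.6).

2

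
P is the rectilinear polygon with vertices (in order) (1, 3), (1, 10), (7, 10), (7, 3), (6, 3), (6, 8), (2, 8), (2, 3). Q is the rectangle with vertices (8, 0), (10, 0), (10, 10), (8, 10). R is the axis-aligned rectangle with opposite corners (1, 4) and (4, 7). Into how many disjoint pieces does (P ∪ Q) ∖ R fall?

(P ∪ Q) ∖ R splits into 3 disjoint pieces (area 1, area 18, area 20).

3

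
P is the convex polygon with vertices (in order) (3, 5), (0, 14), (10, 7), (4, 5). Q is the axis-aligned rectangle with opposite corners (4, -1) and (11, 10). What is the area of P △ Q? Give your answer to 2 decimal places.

|P| = 35.5, |Q| = 77, |P∩Q| = 17.5714.
|P △ Q| = |P| + |Q| − 2·|P∩Q| = 35.5 + 77 − 35.1429 = 77.36.

77.36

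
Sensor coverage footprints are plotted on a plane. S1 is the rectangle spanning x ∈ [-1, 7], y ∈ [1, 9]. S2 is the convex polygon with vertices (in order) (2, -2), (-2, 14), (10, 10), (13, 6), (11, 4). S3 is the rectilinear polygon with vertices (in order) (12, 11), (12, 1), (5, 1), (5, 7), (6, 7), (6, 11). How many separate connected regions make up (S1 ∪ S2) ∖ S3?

2

(S1 ∪ S2) ∖ S3 splits into 2 disjoint pieces (area 84.25, area 1.1667).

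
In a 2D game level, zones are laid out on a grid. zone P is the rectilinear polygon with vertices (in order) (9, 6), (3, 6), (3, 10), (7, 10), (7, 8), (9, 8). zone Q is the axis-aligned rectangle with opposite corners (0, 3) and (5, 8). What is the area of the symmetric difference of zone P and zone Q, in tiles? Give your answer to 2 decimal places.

37.00

|zone P| = 20, |zone Q| = 25, |zone P∩zone Q| = 4.
|zone P △ zone Q| = |zone P| + |zone Q| − 2·|zone P∩zone Q| = 20 + 25 − 8 = 37.00.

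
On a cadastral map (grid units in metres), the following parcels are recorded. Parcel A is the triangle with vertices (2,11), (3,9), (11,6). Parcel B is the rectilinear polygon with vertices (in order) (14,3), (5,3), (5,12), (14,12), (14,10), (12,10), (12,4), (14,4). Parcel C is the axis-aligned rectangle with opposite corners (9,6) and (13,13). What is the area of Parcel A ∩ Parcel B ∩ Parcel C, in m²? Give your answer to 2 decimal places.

0.36

The intersection is the polygon with vertices (9,6.75), (9,7.111), (11,6).
By the shoelace formula its area is 0.36.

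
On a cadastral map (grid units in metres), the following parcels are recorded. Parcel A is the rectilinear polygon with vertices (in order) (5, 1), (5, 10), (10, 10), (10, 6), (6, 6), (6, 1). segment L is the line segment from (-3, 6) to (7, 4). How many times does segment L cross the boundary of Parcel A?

2

The segment meets the boundary at (6,4.2), (5,4.4).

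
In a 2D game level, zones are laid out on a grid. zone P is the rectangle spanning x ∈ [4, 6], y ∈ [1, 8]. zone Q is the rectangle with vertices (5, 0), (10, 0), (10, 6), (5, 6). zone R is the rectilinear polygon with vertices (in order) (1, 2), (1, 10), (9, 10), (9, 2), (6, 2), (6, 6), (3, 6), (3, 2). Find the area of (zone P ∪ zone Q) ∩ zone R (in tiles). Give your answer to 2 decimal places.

16.00

|zone P ∪ zone Q| = 39.
|(zone P ∪ zone Q) ∩ zone R| = 16.00.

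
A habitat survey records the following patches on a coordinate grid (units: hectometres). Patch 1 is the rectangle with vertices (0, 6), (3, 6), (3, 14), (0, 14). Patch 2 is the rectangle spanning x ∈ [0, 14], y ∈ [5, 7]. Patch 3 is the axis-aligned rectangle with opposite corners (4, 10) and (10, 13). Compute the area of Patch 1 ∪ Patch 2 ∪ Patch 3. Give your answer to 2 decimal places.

By inclusion–exclusion:
Individual areas: |Patch 1| = 24, |Patch 2| = 28, |Patch 3| = 18.
|Patch 1∩Patch 2|: x∈[0,3], y∈[6,7] → 3·1 = 3.
|Patch 1∩Patch 3| = 0 (no overlap).
|Patch 2∩Patch 3| = 0 (no overlap).
|Patch 1∩Patch 2∩Patch 3| = 0.
|Patch 1 ∪ Patch 2 ∪ Patch 3| = 70 − 3 + 0 = 67.00.

67.00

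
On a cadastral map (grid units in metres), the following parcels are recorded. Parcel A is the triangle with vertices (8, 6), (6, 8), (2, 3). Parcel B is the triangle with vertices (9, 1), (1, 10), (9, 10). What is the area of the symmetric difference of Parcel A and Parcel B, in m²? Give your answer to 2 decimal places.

33.71

|Parcel A| = 9, |Parcel B| = 36, |Parcel A∩Parcel B| = 5.6463.
|Parcel A △ Parcel B| = |Parcel A| + |Parcel B| − 2·|Parcel A∩Parcel B| = 9 + 36 − 11.2925 = 33.71.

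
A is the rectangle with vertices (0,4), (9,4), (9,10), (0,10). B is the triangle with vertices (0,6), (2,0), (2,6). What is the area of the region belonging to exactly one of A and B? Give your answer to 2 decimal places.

|A| = 54, |B| = 6, |A∩B| = 3.3333.
|A △ B| = |A| + |B| − 2·|A∩B| = 54 + 6 − 6.6667 = 53.33.

53.33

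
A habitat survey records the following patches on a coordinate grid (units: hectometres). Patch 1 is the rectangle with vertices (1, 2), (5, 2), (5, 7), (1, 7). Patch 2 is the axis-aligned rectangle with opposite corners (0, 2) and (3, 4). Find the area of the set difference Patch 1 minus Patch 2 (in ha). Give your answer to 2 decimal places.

|Patch 1∩Patch 2|: x∈[1,3], y∈[2,4] → 2·2 = 4.
|Patch 1| = 20.
|Patch 1 ∖ Patch 2| = |Patch 1| − |Patch 1∩Patch 2| = 20 − 4 = 16.00.

16.00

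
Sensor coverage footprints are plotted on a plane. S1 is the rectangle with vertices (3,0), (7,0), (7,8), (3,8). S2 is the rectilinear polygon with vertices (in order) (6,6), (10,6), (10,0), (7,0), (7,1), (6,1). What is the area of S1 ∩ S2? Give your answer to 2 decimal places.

5.00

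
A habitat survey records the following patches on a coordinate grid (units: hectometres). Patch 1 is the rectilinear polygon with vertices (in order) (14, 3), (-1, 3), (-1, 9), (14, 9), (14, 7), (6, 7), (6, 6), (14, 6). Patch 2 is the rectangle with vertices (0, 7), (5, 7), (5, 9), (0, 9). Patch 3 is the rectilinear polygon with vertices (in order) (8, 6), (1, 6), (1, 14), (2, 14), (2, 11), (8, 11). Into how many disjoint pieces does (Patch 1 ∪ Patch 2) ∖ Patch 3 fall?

(Patch 1 ∪ Patch 2) ∖ Patch 3 splits into 2 disjoint pieces (area 51, area 12).

2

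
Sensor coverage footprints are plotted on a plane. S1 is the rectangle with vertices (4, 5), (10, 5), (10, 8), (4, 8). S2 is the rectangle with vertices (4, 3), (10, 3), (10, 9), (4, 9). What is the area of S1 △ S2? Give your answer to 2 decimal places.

18.00

|S1∩S2|: x∈[4,10], y∈[5,8] → 6·3 = 18.
|S1 △ S2| = |S1| + |S2| − 2·|S1∩S2| = 18 + 36 − 36 = 18.00.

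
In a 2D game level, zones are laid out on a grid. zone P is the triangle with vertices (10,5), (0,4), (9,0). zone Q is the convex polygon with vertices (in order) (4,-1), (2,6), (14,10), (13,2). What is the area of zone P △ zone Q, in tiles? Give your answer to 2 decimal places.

|zone P| = 24.5, |zone Q| = 80.5, |zone P∩zone Q| = 22.1621.
|zone P △ zone Q| = |zone P| + |zone Q| − 2·|zone P∩zone Q| = 24.5 + 80.5 − 44.3242 = 60.68.

60.68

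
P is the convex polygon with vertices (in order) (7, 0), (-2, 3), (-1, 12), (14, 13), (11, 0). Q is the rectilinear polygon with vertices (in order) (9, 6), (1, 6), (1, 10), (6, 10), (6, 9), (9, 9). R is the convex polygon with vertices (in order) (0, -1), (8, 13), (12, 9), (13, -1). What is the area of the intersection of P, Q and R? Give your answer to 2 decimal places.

The intersection is the polygon with vertices (6,9), (9,9), (9,6), (4,6), (6,9.5).
By the shoelace formula its area is 12.50.

12.50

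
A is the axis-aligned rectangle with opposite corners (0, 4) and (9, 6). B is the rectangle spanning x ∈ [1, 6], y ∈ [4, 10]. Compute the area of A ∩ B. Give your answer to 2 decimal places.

|A∩B|: x∈[1,6], y∈[4,6] → 5·2 = 10.

10.00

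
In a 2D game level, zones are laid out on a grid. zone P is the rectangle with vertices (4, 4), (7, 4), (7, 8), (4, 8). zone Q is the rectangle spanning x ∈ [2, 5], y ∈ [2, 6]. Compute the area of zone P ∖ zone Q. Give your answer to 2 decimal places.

10.00

|zone P∩zone Q|: x∈[4,5], y∈[4,6] → 1·2 = 2.
|zone P| = 12.
|zone P ∖ zone Q| = |zone P| − |zone P∩zone Q| = 12 − 2 = 10.00.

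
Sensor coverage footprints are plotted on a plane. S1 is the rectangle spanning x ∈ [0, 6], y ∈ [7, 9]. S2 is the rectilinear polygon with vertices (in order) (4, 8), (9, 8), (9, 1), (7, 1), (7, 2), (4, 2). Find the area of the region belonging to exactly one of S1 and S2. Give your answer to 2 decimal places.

|S1| = 12, |S2| = 32, |S1∩S2| = 2.
|S1 △ S2| = |S1| + |S2| − 2·|S1∩S2| = 12 + 32 − 4 = 40.00.

40.00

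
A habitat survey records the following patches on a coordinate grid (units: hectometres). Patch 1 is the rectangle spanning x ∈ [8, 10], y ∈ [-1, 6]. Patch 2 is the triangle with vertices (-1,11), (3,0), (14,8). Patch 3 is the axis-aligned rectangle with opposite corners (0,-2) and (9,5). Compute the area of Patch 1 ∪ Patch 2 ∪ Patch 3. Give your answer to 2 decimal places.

123.77

By inclusion–exclusion:
Individual areas: |Patch 1| = 14, |Patch 2| = 76.5, |Patch 3| = 63.
|Patch 1∩Patch 2| = 3.2727.
|Patch 1∩Patch 3|: x∈[8,9], y∈[-1,5] → 1·6 = 6.
|Patch 2∩Patch 3| = 21.4545.
|Patch 1∩Patch 2∩Patch 3| = 1.
|Patch 1 ∪ Patch 2 ∪ Patch 3| = 153.5 − 30.7273 + 1 = 123.77.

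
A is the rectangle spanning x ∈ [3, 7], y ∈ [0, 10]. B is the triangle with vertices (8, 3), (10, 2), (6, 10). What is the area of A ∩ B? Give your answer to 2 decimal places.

The intersection is the polygon with vertices (7,6.5), (6,10), (7,8).
By the shoelace formula its area is 0.75.

0.75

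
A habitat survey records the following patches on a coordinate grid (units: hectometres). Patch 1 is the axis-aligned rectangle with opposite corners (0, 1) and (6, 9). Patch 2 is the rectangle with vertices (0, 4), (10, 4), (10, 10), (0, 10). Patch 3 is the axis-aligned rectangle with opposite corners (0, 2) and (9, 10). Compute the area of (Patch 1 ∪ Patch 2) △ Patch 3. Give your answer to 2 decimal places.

|Patch 1 ∪ Patch 2| = 78.
|(Patch 1 ∪ Patch 2) ∩ Patch 3| = 66.
|(Patch 1 ∪ Patch 2) △ Patch 3| = 78 + 72 − 132 = 18.00.

18.00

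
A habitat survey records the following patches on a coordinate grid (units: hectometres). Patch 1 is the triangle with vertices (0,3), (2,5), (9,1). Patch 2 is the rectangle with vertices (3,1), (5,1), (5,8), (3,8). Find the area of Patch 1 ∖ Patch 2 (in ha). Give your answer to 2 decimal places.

7.51

|Patch 1| = 11, |Patch 1∩Patch 2| = 3.4921.
|Patch 1 ∖ Patch 2| = |Patch 1| − |Patch 1∩Patch 2| = 11 − 3.4921 = 7.51.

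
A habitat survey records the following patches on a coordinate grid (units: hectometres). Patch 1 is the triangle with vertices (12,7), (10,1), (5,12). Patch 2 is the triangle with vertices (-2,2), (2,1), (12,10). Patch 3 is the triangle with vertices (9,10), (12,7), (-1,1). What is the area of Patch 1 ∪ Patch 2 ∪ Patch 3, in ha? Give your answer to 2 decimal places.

51.03

By inclusion–exclusion:
Individual areas: |Patch 1| = 26, |Patch 2| = 23, |Patch 3| = 28.5.
|Patch 1∩Patch 2| = 2.7212.
|Patch 1∩Patch 3| = 11.4257.
|Patch 2∩Patch 3| = 15.0474.
|Patch 1∩Patch 2∩Patch 3| = 2.7212.
|Patch 1 ∪ Patch 2 ∪ Patch 3| = 77.5 − 29.1943 + 2.7212 = 51.03.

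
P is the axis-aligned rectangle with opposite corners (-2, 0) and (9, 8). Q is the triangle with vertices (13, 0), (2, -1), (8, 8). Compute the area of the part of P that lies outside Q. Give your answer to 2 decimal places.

|P| = 88, |P∩Q| = 28.5333.
|P ∖ Q| = |P| − |P∩Q| = 88 − 28.5333 = 59.47.

59.47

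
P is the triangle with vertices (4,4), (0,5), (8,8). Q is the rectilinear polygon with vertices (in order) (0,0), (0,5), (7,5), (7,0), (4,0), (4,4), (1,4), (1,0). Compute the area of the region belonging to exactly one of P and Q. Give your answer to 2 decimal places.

|P| = 10, |Q| = 23, |P∩Q| = 2.5.
|P △ Q| = |P| + |Q| − 2·|P∩Q| = 10 + 23 − 5 = 28.00.

28.00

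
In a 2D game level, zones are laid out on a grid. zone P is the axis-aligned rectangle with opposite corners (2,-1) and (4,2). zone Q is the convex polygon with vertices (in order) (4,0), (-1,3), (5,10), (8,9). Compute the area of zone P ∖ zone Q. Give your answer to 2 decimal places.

|zone P| = 6, |zone P∩zone Q| = 2.8.
|zone P ∖ zone Q| = |zone P| − |zone P∩zone Q| = 6 − 2.8 = 3.20.

3.20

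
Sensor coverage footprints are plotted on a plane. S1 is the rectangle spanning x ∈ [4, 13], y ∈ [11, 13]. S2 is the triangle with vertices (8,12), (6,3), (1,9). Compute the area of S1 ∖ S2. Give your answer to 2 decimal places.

16.94

|S1| = 18, |S1∩S2| = 1.0556.
|S1 ∖ S2| = |S1| − |S1∩S2| = 18 − 1.0556 = 16.94.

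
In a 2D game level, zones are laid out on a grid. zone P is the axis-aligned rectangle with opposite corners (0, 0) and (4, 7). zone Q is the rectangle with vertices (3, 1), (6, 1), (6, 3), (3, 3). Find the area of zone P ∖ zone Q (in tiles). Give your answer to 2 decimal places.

26.00

|zone P∩zone Q|: x∈[3,4], y∈[1,3] → 1·2 = 2.
|zone P| = 28.
|zone P ∖ zone Q| = |zone P| − |zone P∩zone Q| = 28 − 2 = 26.00.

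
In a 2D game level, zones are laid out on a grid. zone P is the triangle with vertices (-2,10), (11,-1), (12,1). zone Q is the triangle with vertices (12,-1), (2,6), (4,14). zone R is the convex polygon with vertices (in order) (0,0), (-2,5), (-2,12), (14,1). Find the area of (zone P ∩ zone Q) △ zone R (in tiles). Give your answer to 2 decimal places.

|zone P ∩ zone Q| = 13.8188.
|(zone P ∩ zone Q) ∩ zone R| = 12.6939.
|(zone P ∩ zone Q) △ zone R| = 13.8188 + 92 − 25.3879 = 80.43.

80.43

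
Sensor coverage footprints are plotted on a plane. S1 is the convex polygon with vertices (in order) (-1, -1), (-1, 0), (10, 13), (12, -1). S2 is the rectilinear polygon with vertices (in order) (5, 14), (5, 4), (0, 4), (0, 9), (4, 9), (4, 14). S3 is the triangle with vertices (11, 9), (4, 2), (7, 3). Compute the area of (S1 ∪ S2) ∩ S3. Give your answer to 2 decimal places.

6.97

The region (S1 ∪ S2) ∩ S3 is the polygon with vertices (10.647,8.471), (7,3), (4,2), (10.625,8.625).
By the shoelace formula its area is 6.97.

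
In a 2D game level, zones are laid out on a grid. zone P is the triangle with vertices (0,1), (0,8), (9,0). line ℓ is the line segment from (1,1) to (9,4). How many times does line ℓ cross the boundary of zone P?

The segment meets the boundary at (5.835,2.813).

1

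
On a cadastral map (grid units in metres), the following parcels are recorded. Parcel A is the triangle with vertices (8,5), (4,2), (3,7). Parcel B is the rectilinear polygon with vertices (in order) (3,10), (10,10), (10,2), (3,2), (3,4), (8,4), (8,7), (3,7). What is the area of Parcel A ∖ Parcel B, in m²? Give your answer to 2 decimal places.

8.43

|Parcel A| = 11.5, |Parcel A∩Parcel B| = 3.0667.
|Parcel A ∖ Parcel B| = |Parcel A| − |Parcel A∩Parcel B| = 11.5 − 3.0667 = 8.43.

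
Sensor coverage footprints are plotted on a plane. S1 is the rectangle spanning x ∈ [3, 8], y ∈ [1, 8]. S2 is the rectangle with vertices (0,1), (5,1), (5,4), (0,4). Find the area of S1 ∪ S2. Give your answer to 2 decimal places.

44.00

By inclusion–exclusion:
Individual areas: |S1| = 35, |S2| = 15.
|S1∩S2|: x∈[3,5], y∈[1,4] → 2·3 = 6.
|S1 ∪ S2| = 50 − 6 = 44.00.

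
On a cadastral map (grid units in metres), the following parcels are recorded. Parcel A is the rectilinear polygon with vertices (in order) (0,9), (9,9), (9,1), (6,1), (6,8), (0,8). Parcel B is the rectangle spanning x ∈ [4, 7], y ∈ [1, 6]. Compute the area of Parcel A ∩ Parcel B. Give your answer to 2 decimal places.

5.00

The intersection is the polygon with vertices (6,1), (6,6), (7,6), (7,1).
By the shoelace formula its area is 5.00.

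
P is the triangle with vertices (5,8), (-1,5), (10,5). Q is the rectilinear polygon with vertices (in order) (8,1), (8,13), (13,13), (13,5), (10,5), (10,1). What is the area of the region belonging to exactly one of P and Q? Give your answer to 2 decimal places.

62.10

|P| = 16.5, |Q| = 48, |P∩Q| = 1.2.
|P △ Q| = |P| + |Q| − 2·|P∩Q| = 16.5 + 48 − 2.4 = 62.10.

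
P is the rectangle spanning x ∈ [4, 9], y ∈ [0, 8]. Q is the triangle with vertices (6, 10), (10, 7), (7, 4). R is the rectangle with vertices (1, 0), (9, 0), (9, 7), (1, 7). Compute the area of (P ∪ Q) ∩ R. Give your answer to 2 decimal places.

35.00

The region (P ∪ Q) ∩ R is the polygon with vertices (4,0), (4,7), (9,7), (9,6), (9,0).
By the shoelace formula its area is 35.00.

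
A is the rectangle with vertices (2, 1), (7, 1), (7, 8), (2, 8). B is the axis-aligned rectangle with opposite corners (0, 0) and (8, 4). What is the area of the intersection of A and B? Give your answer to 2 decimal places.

|A∩B|: x∈[2,7], y∈[1,4] → 5·3 = 15.

15.00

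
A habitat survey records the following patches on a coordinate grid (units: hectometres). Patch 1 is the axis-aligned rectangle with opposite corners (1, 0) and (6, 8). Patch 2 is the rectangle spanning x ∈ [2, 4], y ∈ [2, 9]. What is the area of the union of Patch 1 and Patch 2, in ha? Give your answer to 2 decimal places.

42.00

By inclusion–exclusion:
Individual areas: |Patch 1| = 40, |Patch 2| = 14.
|Patch 1∩Patch 2|: x∈[2,4], y∈[2,8] → 2·6 = 12.
|Patch 1 ∪ Patch 2| = 54 − 12 = 42.00.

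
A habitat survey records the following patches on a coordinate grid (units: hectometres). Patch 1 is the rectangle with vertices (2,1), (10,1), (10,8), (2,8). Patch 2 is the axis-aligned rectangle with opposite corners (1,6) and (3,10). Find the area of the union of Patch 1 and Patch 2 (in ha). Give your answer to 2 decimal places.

By inclusion–exclusion:
Individual areas: |Patch 1| = 56, |Patch 2| = 8.
|Patch 1∩Patch 2|: x∈[2,3], y∈[6,8] → 1·2 = 2.
|Patch 1 ∪ Patch 2| = 64 − 2 = 62.00.

62.00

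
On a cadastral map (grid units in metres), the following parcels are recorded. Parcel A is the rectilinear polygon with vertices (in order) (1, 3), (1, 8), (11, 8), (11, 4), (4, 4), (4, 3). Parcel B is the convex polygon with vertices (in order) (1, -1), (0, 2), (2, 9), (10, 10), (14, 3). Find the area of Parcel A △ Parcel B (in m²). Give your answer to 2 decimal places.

|Parcel A| = 43, |Parcel B| = 99.5, |Parcel A∩Parcel B| = 42.1071.
|Parcel A △ Parcel B| = |Parcel A| + |Parcel B| − 2·|Parcel A∩Parcel B| = 43 + 99.5 − 84.2143 = 58.29.

58.29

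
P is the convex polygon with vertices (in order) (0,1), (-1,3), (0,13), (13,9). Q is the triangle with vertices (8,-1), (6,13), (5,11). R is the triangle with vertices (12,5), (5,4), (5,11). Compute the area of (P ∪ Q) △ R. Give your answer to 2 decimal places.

77.89

|P ∪ Q| = 87.0386.
|(P ∪ Q) ∩ R| = 16.8261.
|(P ∪ Q) △ R| = 87.0386 + 24.5 − 33.6521 = 77.89.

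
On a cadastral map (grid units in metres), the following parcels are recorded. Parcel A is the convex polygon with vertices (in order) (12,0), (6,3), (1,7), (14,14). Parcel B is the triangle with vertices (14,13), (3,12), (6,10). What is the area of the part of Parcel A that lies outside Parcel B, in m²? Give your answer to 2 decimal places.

86.56

|Parcel A| = 88.5, |Parcel A∩Parcel B| = 1.9385.
|Parcel A ∖ Parcel B| = |Parcel A| − |Parcel A∩Parcel B| = 88.5 − 1.9385 = 86.56.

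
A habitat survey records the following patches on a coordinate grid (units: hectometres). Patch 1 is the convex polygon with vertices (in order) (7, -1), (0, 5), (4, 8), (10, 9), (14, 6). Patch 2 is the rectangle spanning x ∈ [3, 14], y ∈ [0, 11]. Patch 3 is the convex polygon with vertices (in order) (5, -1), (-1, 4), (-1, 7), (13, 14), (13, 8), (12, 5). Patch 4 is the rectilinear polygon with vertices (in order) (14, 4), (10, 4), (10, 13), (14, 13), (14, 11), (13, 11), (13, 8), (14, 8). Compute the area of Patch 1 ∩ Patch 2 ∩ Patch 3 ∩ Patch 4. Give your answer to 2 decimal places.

8.75

The intersection is the polygon with vertices (12.667,7), (12,5), (10.833,4), (10,4), (10,9).
By the shoelace formula its area is 8.75.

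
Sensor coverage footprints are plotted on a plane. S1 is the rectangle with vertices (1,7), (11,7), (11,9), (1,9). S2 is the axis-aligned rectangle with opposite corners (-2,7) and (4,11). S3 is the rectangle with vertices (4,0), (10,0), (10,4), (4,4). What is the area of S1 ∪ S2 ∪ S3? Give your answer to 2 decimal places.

62.00

By inclusion–exclusion:
Individual areas: |S1| = 20, |S2| = 24, |S3| = 24.
|S1∩S2|: x∈[1,4], y∈[7,9] → 3·2 = 6.
|S1∩S3| = 0 (no overlap).
|S2∩S3| = 0 (no overlap).
|S1∩S2∩S3| = 0.
|S1 ∪ S2 ∪ S3| = 68 − 6 + 0 = 62.00.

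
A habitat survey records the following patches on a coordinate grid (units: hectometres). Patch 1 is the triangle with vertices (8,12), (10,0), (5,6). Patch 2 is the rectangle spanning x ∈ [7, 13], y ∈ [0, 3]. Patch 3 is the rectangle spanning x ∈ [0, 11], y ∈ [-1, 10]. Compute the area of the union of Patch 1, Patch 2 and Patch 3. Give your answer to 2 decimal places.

By inclusion–exclusion:
Individual areas: |Patch 1| = 24, |Patch 2| = 18, |Patch 3| = 121.
|Patch 1∩Patch 2| = 3.
|Patch 1∩Patch 3| = 22.6667.
|Patch 2∩Patch 3|: x∈[7,11], y∈[0,3] → 4·3 = 12.
|Patch 1∩Patch 2∩Patch 3| = 3.
|Patch 1 ∪ Patch 2 ∪ Patch 3| = 163 − 37.6667 + 3 = 128.33.

128.33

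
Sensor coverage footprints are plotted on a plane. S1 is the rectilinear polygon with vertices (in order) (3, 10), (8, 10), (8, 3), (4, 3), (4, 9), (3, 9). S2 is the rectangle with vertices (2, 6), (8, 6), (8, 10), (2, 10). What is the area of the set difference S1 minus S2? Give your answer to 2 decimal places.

|S1| = 29, |S1∩S2| = 17.
|S1 ∖ S2| = |S1| − |S1∩S2| = 29 − 17 = 12.00.

12.00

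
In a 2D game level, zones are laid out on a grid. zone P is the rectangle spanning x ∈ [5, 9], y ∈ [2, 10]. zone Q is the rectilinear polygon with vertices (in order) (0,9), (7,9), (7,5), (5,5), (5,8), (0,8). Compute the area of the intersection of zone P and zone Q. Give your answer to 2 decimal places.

The intersection is the polygon with vertices (5,9), (7,9), (7,5), (5,5), (5,8).
By the shoelace formula its area is 8.00.

8.00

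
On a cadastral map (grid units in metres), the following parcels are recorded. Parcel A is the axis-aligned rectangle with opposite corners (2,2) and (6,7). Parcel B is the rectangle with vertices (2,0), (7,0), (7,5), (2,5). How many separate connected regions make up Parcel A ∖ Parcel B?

Parcel A ∖ Parcel B is a single connected region.

1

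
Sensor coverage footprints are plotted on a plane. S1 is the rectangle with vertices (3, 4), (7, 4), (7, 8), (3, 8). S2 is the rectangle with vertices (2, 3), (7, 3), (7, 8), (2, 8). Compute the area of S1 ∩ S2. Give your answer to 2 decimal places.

|S1∩S2|: x∈[3,7], y∈[4,8] → 4·4 = 16.

16.00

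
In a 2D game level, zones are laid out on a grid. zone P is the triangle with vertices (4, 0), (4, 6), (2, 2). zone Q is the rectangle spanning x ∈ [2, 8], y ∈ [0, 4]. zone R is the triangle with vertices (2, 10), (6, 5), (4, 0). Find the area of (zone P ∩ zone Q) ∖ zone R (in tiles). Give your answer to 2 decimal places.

|zone P ∩ zone Q| = 5.
|(zone P ∩ zone Q) ∩ zone R| = 1.6.
|(zone P ∩ zone Q) ∖ zone R| = 5 − 1.6 = 3.40.

3.40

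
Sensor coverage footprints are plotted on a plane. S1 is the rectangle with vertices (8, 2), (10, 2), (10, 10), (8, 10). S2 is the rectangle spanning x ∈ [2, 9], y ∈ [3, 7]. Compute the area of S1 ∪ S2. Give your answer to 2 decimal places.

By inclusion–exclusion:
Individual areas: |S1| = 16, |S2| = 28.
|S1∩S2|: x∈[8,9], y∈[3,7] → 1·4 = 4.
|S1 ∪ S2| = 44 − 4 = 40.00.

40.00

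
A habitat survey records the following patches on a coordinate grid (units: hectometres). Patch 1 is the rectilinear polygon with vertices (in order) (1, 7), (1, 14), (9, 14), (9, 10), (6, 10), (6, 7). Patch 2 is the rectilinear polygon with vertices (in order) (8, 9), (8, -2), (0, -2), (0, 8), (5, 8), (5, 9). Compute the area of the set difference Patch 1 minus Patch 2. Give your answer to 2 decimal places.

41.00

|Patch 1| = 47, |Patch 1∩Patch 2| = 6.
|Patch 1 ∖ Patch 2| = |Patch 1| − |Patch 1∩Patch 2| = 47 − 6 = 41.00.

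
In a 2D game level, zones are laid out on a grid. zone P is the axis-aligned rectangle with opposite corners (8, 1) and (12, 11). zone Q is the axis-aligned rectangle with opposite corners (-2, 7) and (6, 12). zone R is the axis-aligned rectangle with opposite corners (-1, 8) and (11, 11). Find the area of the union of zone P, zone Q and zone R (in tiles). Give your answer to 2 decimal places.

86.00

By inclusion–exclusion:
Individual areas: |zone P| = 40, |zone Q| = 40, |zone R| = 36.
|zone P∩zone Q| = 0 (no overlap).
|zone P∩zone R|: x∈[8,11], y∈[8,11] → 3·3 = 9.
|zone Q∩zone R|: x∈[-1,6], y∈[8,11] → 7·3 = 21.
|zone P∩zone Q∩zone R| = 0.
|zone P ∪ zone Q ∪ zone R| = 116 − 30 + 0 = 86.00.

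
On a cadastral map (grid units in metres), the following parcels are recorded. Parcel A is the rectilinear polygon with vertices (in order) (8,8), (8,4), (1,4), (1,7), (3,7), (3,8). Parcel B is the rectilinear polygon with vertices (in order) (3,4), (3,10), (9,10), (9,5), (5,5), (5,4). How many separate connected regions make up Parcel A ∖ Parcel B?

2

Parcel A ∖ Parcel B splits into 2 disjoint pieces (area 3, area 6).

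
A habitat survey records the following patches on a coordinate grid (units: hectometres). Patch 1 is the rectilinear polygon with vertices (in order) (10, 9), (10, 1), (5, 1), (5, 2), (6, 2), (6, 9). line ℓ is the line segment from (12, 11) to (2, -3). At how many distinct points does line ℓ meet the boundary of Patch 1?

The segment meets the boundary at (5,1.2), (6,2.6), (10,8.2), (5.571,2).

4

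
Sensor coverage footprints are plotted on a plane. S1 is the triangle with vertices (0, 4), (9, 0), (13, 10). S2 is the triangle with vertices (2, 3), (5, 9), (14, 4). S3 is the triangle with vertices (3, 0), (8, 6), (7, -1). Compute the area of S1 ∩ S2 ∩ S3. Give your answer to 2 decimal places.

The intersection is the polygon with vertices (5.761,3.313), (8,6), (7.639,3.47).
By the shoelace formula its area is 2.35.

2.35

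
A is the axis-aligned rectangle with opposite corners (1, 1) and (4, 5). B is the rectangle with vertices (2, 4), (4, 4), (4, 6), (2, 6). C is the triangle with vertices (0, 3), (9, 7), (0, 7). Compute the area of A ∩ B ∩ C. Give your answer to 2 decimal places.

The intersection is the polygon with vertices (2,4), (2,5), (4,5), (4,4.778), (2.25,4).
By the shoelace formula its area is 1.32.

1.32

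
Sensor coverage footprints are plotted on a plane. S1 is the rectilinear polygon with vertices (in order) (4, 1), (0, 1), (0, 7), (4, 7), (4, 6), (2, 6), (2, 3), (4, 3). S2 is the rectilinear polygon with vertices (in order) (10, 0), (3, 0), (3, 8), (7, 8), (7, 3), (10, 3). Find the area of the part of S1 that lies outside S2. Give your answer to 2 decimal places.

|S1| = 18, |S1∩S2| = 3.
|S1 ∖ S2| = |S1| − |S1∩S2| = 18 − 3 = 15.00.

15.00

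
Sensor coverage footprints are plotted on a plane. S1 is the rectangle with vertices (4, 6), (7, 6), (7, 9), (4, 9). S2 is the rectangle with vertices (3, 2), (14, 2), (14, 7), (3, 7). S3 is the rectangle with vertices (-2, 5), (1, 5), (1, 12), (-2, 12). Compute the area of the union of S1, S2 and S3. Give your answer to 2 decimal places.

By inclusion–exclusion:
Individual areas: |S1| = 9, |S2| = 55, |S3| = 21.
|S1∩S2|: x∈[4,7], y∈[6,7] → 3·1 = 3.
|S1∩S3| = 0 (no overlap).
|S2∩S3| = 0 (no overlap).
|S1∩S2∩S3| = 0.
|S1 ∪ S2 ∪ S3| = 85 − 3 + 0 = 82.00.

82.00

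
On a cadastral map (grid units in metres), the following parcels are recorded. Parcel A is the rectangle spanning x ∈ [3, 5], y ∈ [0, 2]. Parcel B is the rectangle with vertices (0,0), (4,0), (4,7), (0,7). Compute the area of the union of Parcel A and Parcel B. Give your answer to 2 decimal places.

By inclusion–exclusion:
Individual areas: |Parcel A| = 4, |Parcel B| = 28.
|Parcel A∩Parcel B|: x∈[3,4], y∈[0,2] → 1·2 = 2.
|Parcel A ∪ Parcel B| = 32 − 2 = 30.00.

30.00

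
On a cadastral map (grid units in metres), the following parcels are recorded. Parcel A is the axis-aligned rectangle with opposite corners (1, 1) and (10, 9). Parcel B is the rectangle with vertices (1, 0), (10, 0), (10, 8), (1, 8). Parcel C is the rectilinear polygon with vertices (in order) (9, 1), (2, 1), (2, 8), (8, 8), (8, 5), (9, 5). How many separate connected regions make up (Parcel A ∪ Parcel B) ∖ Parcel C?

(Parcel A ∪ Parcel B) ∖ Parcel C is a single connected region.

1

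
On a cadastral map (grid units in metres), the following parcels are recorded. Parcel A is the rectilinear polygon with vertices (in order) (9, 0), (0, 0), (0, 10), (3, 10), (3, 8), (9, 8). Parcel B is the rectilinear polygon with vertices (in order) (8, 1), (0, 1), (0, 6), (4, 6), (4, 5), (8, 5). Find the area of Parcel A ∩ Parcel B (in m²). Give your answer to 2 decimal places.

36.00

The intersection is the polygon with vertices (0,6), (4,6), (4,5), (8,5), (8,1), (0,1).
By the shoelace formula its area is 36.00.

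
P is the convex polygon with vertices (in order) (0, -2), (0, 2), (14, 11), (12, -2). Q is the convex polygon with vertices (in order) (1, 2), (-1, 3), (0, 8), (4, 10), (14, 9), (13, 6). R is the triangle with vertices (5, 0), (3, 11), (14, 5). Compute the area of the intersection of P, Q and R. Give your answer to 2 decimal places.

The intersection is the polygon with vertices (4.429,3.143), (4.151,4.669), (8.951,7.754), (12.483,5.828).
By the shoelace formula its area is 16.59.

16.59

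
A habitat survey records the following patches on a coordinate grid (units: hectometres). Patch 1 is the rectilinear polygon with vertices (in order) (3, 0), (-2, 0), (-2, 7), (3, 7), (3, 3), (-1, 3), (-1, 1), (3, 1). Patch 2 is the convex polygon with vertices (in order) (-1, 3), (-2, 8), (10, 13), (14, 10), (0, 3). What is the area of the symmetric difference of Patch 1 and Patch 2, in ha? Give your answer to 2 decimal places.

68.80

|Patch 1| = 27, |Patch 2| = 72.5, |Patch 1∩Patch 2| = 15.35.
|Patch 1 △ Patch 2| = |Patch 1| + |Patch 2| − 2·|Patch 1∩Patch 2| = 27 + 72.5 − 30.7 = 68.80.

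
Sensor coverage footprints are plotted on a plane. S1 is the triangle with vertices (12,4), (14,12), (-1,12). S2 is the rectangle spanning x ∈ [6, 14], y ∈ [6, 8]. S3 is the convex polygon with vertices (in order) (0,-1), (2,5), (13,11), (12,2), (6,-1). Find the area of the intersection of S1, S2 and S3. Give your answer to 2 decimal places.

The intersection is the polygon with vertices (8.75,6), (6.44,7.422), (7.5,8), (12.667,8), (12.444,6).
By the shoelace formula its area is 10.28.

10.28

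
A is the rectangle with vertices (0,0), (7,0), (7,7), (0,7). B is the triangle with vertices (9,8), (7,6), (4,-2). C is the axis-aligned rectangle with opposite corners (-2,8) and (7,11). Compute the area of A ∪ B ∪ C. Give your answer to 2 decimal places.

78.25

By inclusion–exclusion:
Individual areas: |A| = 49, |B| = 5, |C| = 27.
|A∩B| = 2.75.
|A∩C| = 0 (no overlap).
|B∩C| = 0.
|A∩B∩C| = 0.
|A ∪ B ∪ C| = 81 − 2.75 + 0 = 78.25.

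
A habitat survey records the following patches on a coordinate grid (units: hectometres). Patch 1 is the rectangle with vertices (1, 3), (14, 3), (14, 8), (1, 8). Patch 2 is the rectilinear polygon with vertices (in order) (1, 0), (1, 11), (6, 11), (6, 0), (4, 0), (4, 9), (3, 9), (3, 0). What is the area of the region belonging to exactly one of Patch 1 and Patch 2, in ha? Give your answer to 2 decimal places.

|Patch 1| = 65, |Patch 2| = 46, |Patch 1∩Patch 2| = 20.
|Patch 1 △ Patch 2| = |Patch 1| + |Patch 2| − 2·|Patch 1∩Patch 2| = 65 + 46 − 40 = 71.00.

71.00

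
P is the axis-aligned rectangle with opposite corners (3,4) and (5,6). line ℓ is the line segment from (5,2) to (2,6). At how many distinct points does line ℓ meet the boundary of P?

2

The segment meets the boundary at (3,4.667), (3.5,4).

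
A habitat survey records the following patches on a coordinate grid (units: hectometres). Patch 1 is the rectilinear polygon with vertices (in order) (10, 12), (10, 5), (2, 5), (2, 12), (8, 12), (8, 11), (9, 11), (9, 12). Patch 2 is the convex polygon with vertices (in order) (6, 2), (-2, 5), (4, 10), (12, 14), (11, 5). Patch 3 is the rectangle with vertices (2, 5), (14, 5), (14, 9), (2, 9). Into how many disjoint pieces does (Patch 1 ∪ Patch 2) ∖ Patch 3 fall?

(Patch 1 ∪ Patch 2) ∖ Patch 3 splits into 2 disjoint pieces (area 32.6111, area 26.1667).

2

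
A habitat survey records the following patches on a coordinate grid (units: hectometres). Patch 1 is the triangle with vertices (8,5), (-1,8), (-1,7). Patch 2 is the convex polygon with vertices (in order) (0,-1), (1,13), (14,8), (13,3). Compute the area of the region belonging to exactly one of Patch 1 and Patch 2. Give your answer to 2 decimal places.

122.38

|Patch 1| = 4.5, |Patch 2| = 124, |Patch 1∩Patch 2| = 3.0621.
|Patch 1 △ Patch 2| = |Patch 1| + |Patch 2| − 2·|Patch 1∩Patch 2| = 4.5 + 124 − 6.1243 = 122.38.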